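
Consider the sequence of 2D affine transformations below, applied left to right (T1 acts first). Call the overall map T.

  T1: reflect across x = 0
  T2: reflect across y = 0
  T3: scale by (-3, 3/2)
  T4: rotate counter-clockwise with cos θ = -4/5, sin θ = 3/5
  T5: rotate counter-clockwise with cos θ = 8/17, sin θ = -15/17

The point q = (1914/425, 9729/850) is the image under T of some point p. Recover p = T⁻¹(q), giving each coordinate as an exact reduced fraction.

p = (4, 9/5)

T1 = [-1 0 0; 0 1 0; 0 0 1]
T2·T1 = [-1 0 0; 0 -1 0; 0 0 1]
T3·…·T1 = [3 0 0; 0 -3/2 0; 0 0 1]
T4·…·T1 = [-12/5 9/10 0; 9/5 6/5 0; 0 0 1]
T5·…·T1 = [39/85 126/85 0; 252/85 -39/170 0; 0 0 1]
det M = -9/2; M⁻¹ = [13/255 28/85 0; 56/85 -26/255 0; 0 0 1]
M⁻¹ · (1914/425, 9729/850)ᵀ = (4, 9/5)ᵀ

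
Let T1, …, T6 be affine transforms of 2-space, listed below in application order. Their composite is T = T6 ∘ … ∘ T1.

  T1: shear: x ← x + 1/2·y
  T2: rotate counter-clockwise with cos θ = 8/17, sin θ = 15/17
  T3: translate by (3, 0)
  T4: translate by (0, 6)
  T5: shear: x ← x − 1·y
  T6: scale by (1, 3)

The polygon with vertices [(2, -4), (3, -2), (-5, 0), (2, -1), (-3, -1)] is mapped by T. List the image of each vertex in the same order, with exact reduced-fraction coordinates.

T1 shear: x ← x + 1/2·y: (2, -4) → (0, -4); (3, -2) → (2, -2); (-5, 0) → (-5, 0); (2, -1) → (3/2, -1); (-3, -1) → (-7/2, -1)
T2 rotate counter-clockwise with cos θ = 8/17, sin θ = 15/17: (0, -4) → (60/17, -32/17); (2, -2) → (46/17, 14/17); (-5, 0) → (-40/17, -75/17); (3/2, -1) → (27/17, 29/34); (-7/2, -1) → (-13/17, -121/34)
T3 translate by (3, 0): (60/17, -32/17) → (111/17, -32/17); (46/17, 14/17) → (97/17, 14/17); (-40/17, -75/17) → (11/17, -75/17); (27/17, 29/34) → (78/17, 29/34); (-13/17, -121/34) → (38/17, -121/34)
T4 translate by (0, 6): (111/17, -32/17) → (111/17, 70/17); (97/17, 14/17) → (97/17, 116/17); (11/17, -75/17) → (11/17, 27/17); (78/17, 29/34) → (78/17, 233/34); (38/17, -121/34) → (38/17, 83/34)
T5 shear: x ← x − 1·y: (111/17, 70/17) → (41/17, 70/17); (97/17, 116/17) → (-19/17, 116/17); (11/17, 27/17) → (-16/17, 27/17); (78/17, 233/34) → (-77/34, 233/34); (38/17, 83/34) → (-7/34, 83/34)
T6 scale by (1, 3): (41/17, 70/17) → (41/17, 210/17); (-19/17, 116/17) → (-19/17, 348/17); (-16/17, 27/17) → (-16/17, 81/17); (-77/34, 233/34) → (-77/34, 699/34); (-7/34, 83/34) → (-7/34, 249/34)

image vertices: (41/17, 210/17), (-19/17, 348/17), (-16/17, 81/17), (-77/34, 699/34), (-7/34, 249/34)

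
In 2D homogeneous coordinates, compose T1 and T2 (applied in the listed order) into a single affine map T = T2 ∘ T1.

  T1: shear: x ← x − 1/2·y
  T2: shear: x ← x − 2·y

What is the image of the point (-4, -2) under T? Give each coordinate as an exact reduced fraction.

T1 shear: x ← x − 1/2·y: (-4, -2) → (-3, -2)
T2 shear: x ← x − 2·y: (-3, -2) → (1, -2)

T(p) = (1, -2)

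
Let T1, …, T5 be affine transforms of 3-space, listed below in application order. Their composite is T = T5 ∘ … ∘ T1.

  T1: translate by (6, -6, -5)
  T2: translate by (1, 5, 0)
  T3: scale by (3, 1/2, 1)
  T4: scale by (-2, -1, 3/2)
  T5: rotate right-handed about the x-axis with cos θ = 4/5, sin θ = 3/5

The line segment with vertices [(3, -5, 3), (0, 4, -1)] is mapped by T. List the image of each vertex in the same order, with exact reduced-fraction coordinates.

image vertices: (-60, 21/5, -3/5), (-42, 21/5, -81/10)

T1 translate by (6, -6, -5): (3, -5, 3) → (9, -11, -2); (0, 4, -1) → (6, -2, -6)
T2 translate by (1, 5, 0): (9, -11, -2) → (10, -6, -2); (6, -2, -6) → (7, 3, -6)
T3 scale by (3, 1/2, 1): (10, -6, -2) → (30, -3, -2); (7, 3, -6) → (21, 3/2, -6)
T4 scale by (-2, -1, 3/2): (30, -3, -2) → (-60, 3, -3); (21, 3/2, -6) → (-42, -3/2, -9)
T5 rotate right-handed about the x-axis with cos θ = 4/5, sin θ = 3/5: (-60, 3, -3) → (-60, 21/5, -3/5); (-42, -3/2, -9) → (-42, 21/5, -81/10)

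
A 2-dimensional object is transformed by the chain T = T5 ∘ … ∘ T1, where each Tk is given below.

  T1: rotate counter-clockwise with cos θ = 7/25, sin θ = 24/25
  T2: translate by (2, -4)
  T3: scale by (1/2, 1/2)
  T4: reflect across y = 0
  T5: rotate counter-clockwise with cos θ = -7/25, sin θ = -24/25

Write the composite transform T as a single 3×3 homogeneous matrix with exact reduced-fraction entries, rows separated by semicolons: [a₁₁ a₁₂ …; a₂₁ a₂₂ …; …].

T1 = [7/25 -24/25 0; 24/25 7/25 0; 0 0 1]
T2·T1 = [7/25 -24/25 2; 24/25 7/25 -4; 0 0 1]
T3·…·T1 = [7/50 -12/25 1; 12/25 7/50 -2; 0 0 1]
T4·…·T1 = [7/50 -12/25 1; -12/25 -7/50 2; 0 0 1]
T5·…·T1 = [-1/2 0 41/25; 0 1/2 -38/25; 0 0 1]

T = [-1/2 0 41/25; 0 1/2 -38/25; 0 0 1]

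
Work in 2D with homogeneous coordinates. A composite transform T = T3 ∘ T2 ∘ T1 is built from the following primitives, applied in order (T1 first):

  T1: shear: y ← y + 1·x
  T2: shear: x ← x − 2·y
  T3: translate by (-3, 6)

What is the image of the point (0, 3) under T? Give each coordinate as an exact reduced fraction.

T1 shear: y ← y + 1·x: (0, 3) → (0, 3)
T2 shear: x ← x − 2·y: (0, 3) → (-6, 3)
T3 translate by (-3, 6): (-6, 3) → (-9, 9)

T(p) = (-9, 9)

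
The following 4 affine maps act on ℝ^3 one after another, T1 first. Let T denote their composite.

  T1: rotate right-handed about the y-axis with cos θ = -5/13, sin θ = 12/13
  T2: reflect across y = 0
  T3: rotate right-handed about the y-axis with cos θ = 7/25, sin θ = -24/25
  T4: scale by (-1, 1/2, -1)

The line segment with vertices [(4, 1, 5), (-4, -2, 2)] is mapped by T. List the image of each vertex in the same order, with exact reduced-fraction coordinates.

T1 rotate right-handed about the y-axis with cos θ = -5/13, sin θ = 12/13: (4, 1, 5) → (40/13, 1, -73/13); (-4, -2, 2) → (44/13, -2, 38/13)
T2 reflect across y = 0: (40/13, 1, -73/13) → (40/13, -1, -73/13); (44/13, -2, 38/13) → (44/13, 2, 38/13)
T3 rotate right-handed about the y-axis with cos θ = 7/25, sin θ = -24/25: (40/13, -1, -73/13) → (2032/325, -1, 449/325); (44/13, 2, 38/13) → (-604/325, 2, 1322/325)
T4 scale by (-1, 1/2, -1): (2032/325, -1, 449/325) → (-2032/325, -1/2, -449/325); (-604/325, 2, 1322/325) → (604/325, 1, -1322/325)

image vertices: (-2032/325, -1/2, -449/325), (604/325, 1, -1322/325)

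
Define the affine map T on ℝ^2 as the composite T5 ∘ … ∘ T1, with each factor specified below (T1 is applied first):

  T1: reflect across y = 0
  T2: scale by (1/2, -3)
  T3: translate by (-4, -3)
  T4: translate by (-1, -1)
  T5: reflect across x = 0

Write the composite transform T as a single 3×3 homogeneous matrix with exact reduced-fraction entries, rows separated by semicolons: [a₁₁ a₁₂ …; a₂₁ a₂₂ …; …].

T1 = [1 0 0; 0 -1 0; 0 0 1]
T2·T1 = [1/2 0 0; 0 3 0; 0 0 1]
T3·…·T1 = [1/2 0 -4; 0 3 -3; 0 0 1]
T4·…·T1 = [1/2 0 -5; 0 3 -4; 0 0 1]
T5·…·T1 = [-1/2 0 5; 0 3 -4; 0 0 1]

T = [-1/2 0 5; 0 3 -4; 0 0 1]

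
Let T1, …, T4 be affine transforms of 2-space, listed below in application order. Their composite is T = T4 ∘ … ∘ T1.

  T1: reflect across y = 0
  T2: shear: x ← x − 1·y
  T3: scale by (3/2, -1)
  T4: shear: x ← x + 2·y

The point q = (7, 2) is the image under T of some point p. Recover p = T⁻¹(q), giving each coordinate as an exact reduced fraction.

p = (0, 2)

T1 = [1 0 0; 0 -1 0; 0 0 1]
T2·T1 = [1 1 0; 0 -1 0; 0 0 1]
T3·…·T1 = [3/2 3/2 0; 0 1 0; 0 0 1]
T4·…·T1 = [3/2 7/2 0; 0 1 0; 0 0 1]
det M = 3/2; M⁻¹ = [2/3 -7/3 0; 0 1 0; 0 0 1]
M⁻¹ · (7, 2)ᵀ = (0, 2)ᵀ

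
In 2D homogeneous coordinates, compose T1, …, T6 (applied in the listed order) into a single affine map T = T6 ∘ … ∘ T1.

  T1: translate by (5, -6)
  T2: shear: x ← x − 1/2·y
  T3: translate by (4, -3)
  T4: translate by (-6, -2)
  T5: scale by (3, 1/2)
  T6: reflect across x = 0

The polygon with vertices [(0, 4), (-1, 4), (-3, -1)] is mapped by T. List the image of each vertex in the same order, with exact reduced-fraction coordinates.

image vertices: (-12, -7/2), (-9, -7/2), (-21/2, -6)

T1 translate by (5, -6): (0, 4) → (5, -2); (-1, 4) → (4, -2); (-3, -1) → (2, -7)
T2 shear: x ← x − 1/2·y: (5, -2) → (6, -2); (4, -2) → (5, -2); (2, -7) → (11/2, -7)
T3 translate by (4, -3): (6, -2) → (10, -5); (5, -2) → (9, -5); (11/2, -7) → (19/2, -10)
T4 translate by (-6, -2): (10, -5) → (4, -7); (9, -5) → (3, -7); (19/2, -10) → (7/2, -12)
T5 scale by (3, 1/2): (4, -7) → (12, -7/2); (3, -7) → (9, -7/2); (7/2, -12) → (21/2, -6)
T6 reflect across x = 0: (12, -7/2) → (-12, -7/2); (9, -7/2) → (-9, -7/2); (21/2, -6) → (-21/2, -6)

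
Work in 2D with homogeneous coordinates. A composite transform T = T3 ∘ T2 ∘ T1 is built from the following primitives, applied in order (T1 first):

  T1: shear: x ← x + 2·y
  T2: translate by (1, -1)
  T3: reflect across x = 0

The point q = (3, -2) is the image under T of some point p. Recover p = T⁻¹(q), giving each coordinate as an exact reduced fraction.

p = (-2, -1)

T1 = [1 2 0; 0 1 0; 0 0 1]
T2·T1 = [1 2 1; 0 1 -1; 0 0 1]
T3·…·T1 = [-1 -2 -1; 0 1 -1; 0 0 1]
det M = -1; M⁻¹ = [-1 -2 -3; 0 1 1; 0 0 1]
M⁻¹ · (3, -2)ᵀ = (-2, -1)ᵀ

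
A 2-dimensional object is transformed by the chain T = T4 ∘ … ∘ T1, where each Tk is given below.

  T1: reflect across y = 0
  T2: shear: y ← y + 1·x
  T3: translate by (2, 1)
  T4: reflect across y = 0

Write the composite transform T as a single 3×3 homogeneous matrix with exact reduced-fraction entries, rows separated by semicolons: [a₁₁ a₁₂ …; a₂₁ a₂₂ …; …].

T1 = [1 0 0; 0 -1 0; 0 0 1]
T2·T1 = [1 0 0; 1 -1 0; 0 0 1]
T3·…·T1 = [1 0 2; 1 -1 1; 0 0 1]
T4·…·T1 = [1 0 2; -1 1 -1; 0 0 1]

T = [1 0 2; -1 1 -1; 0 0 1]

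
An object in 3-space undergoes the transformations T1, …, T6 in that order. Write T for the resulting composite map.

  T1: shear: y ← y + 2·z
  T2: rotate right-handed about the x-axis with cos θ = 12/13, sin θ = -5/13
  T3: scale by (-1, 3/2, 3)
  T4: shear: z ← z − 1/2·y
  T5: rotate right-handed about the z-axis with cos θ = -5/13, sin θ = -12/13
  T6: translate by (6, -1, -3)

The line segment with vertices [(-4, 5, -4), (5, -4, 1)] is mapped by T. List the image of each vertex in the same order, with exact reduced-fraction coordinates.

T1 shear: y ← y + 2·z: (-4, 5, -4) → (-4, -3, -4); (5, -4, 1) → (5, -2, 1)
T2 rotate right-handed about the x-axis with cos θ = 12/13, sin θ = -5/13: (-4, -3, -4) → (-4, -56/13, -33/13); (5, -2, 1) → (5, -19/13, 22/13)
T3 scale by (-1, 3/2, 3): (-4, -56/13, -33/13) → (4, -84/13, -99/13); (5, -19/13, 22/13) → (-5, -57/26, 66/13)
T4 shear: z ← z − 1/2·y: (4, -84/13, -99/13) → (4, -84/13, -57/13); (-5, -57/26, 66/13) → (-5, -57/26, 321/52)
T5 rotate right-handed about the z-axis with cos θ = -5/13, sin θ = -12/13: (4, -84/13, -57/13) → (-1268/169, -204/169, -57/13); (-5, -57/26, 321/52) → (-17/169, 1845/338, 321/52)
T6 translate by (6, -1, -3): (-1268/169, -204/169, -57/13) → (-254/169, -373/169, -96/13); (-17/169, 1845/338, 321/52) → (997/169, 1507/338, 165/52)

image vertices: (-254/169, -373/169, -96/13), (997/169, 1507/338, 165/52)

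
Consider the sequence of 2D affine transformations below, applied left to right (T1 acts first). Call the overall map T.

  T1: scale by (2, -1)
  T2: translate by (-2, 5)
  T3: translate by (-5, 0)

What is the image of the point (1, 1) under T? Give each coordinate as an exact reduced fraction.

T(p) = (-5, 4)

T1 scale by (2, -1): (1, 1) → (2, -1)
T2 translate by (-2, 5): (2, -1) → (0, 4)
T3 translate by (-5, 0): (0, 4) → (-5, 4)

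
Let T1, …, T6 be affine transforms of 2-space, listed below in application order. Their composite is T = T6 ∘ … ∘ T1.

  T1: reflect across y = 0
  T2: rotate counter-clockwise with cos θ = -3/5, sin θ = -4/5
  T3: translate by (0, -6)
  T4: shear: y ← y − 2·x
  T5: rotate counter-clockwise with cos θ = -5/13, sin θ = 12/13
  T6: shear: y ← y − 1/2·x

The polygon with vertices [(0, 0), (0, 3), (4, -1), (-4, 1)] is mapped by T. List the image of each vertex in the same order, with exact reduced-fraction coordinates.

T1 reflect across y = 0: (0, 0) → (0, 0); (0, 3) → (0, -3); (4, -1) → (4, 1); (-4, 1) → (-4, -1)
T2 rotate counter-clockwise with cos θ = -3/5, sin θ = -4/5: (0, 0) → (0, 0); (0, -3) → (-12/5, 9/5); (4, 1) → (-8/5, -19/5); (-4, -1) → (8/5, 19/5)
T3 translate by (0, -6): (0, 0) → (0, -6); (-12/5, 9/5) → (-12/5, -21/5); (-8/5, -19/5) → (-8/5, -49/5); (8/5, 19/5) → (8/5, -11/5)
T4 shear: y ← y − 2·x: (0, -6) → (0, -6); (-12/5, -21/5) → (-12/5, 3/5); (-8/5, -49/5) → (-8/5, -33/5); (8/5, -11/5) → (8/5, -27/5)
T5 rotate counter-clockwise with cos θ = -5/13, sin θ = 12/13: (0, -6) → (72/13, 30/13); (-12/5, 3/5) → (24/65, -159/65); (-8/5, -33/5) → (436/65, 69/65); (8/5, -27/5) → (284/65, 231/65)
T6 shear: y ← y − 1/2·x: (72/13, 30/13) → (72/13, -6/13); (24/65, -159/65) → (24/65, -171/65); (436/65, 69/65) → (436/65, -149/65); (284/65, 231/65) → (284/65, 89/65)

image vertices: (72/13, -6/13), (24/65, -171/65), (436/65, -149/65), (284/65, 89/65)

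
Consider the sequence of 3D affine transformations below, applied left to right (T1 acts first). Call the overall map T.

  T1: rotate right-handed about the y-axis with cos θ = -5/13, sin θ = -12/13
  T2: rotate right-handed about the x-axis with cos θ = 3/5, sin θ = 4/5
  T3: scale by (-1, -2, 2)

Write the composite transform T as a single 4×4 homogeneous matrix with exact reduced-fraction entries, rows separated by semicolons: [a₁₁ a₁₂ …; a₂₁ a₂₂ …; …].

T1 = [-5/13 0 -12/13 0; 0 1 0 0; 12/13 0 -5/13 0; 0 0 0 1]
T2·T1 = [-5/13 0 -12/13 0; -48/65 3/5 4/13 0; 36/65 4/5 -3/13 0; 0 0 0 1]
T3·…·T1 = [5/13 0 12/13 0; 96/65 -6/5 -8/13 0; 72/65 8/5 -6/13 0; 0 0 0 1]

T = [5/13 0 12/13 0; 96/65 -6/5 -8/13 0; 72/65 8/5 -6/13 0; 0 0 0 1]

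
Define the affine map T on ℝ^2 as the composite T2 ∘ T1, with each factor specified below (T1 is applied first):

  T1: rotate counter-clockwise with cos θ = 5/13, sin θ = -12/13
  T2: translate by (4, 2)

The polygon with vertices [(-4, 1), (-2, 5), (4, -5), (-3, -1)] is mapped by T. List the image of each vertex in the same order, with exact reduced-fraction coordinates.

T1 rotate counter-clockwise with cos θ = 5/13, sin θ = -12/13: (-4, 1) → (-8/13, 53/13); (-2, 5) → (50/13, 49/13); (4, -5) → (-40/13, -73/13); (-3, -1) → (-27/13, 31/13)
T2 translate by (4, 2): (-8/13, 53/13) → (44/13, 79/13); (50/13, 49/13) → (102/13, 75/13); (-40/13, -73/13) → (12/13, -47/13); (-27/13, 31/13) → (25/13, 57/13)

image vertices: (44/13, 79/13), (102/13, 75/13), (12/13, -47/13), (25/13, 57/13)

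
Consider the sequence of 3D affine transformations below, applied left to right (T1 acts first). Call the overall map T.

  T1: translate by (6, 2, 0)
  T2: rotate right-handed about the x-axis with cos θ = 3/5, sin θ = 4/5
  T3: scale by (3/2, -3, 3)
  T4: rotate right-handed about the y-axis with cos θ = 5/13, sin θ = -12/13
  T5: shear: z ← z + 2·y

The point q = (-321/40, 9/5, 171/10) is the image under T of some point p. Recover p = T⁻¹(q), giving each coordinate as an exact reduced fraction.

T1 = [1 0 0 6; 0 1 0 2; 0 0 1 0; 0 0 0 1]
T2·T1 = [1 0 0 6; 0 3/5 -4/5 6/5; 0 4/5 3/5 8/5; 0 0 0 1]
T3·…·T1 = [3/2 0 0 9; 0 -9/5 12/5 -18/5; 0 12/5 9/5 24/5; 0 0 0 1]
T4·…·T1 = [15/26 -144/65 -108/65 -63/65; 0 -9/5 12/5 -18/5; 18/13 12/13 9/13 132/13; 0 0 0 1]
T5·…·T1 = [15/26 -144/65 -108/65 -63/65; 0 -9/5 12/5 -18/5; 18/13 -174/65 357/65 192/65; 0 0 0 1]
det M = -27/2; M⁻¹ = [10/39 -16/13 8/13 -6; -16/65 -79/195 4/39 -2; -12/65 22/195 1/13 0; 0 0 0 1]
M⁻¹ · (-321/40, 9/5, 171/10)ᵀ = (1/4, 1, 3)ᵀ

p = (1/4, 1, 3)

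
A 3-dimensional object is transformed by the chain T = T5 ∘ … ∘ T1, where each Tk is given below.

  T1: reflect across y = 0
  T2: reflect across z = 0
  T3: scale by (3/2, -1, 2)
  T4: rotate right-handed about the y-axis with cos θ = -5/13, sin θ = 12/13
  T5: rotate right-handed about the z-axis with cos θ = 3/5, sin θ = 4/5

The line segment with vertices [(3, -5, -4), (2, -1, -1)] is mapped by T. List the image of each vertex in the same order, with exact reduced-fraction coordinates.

T1 reflect across y = 0: (3, -5, -4) → (3, 5, -4); (2, -1, -1) → (2, 1, -1)
T2 reflect across z = 0: (3, 5, -4) → (3, 5, 4); (2, 1, -1) → (2, 1, 1)
T3 scale by (3/2, -1, 2): (3, 5, 4) → (9/2, -5, 8); (2, 1, 1) → (3, -1, 2)
T4 rotate right-handed about the y-axis with cos θ = -5/13, sin θ = 12/13: (9/2, -5, 8) → (147/26, -5, -94/13); (3, -1, 2) → (9/13, -1, -46/13)
T5 rotate right-handed about the z-axis with cos θ = 3/5, sin θ = 4/5: (147/26, -5, -94/13) → (961/130, 99/65, -94/13); (9/13, -1, -46/13) → (79/65, -3/65, -46/13)

image vertices: (961/130, 99/65, -94/13), (79/65, -3/65, -46/13)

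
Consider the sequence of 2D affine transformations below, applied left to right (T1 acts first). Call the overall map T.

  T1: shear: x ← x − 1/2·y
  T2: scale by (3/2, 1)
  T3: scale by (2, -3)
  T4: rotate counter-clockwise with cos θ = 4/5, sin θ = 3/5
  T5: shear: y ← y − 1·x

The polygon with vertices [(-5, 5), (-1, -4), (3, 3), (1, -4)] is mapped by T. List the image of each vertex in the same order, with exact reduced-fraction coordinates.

image vertices: (-9, -33/2), (-24/5, 81/5), (9, -27/2), (0, 15)

T1 shear: x ← x − 1/2·y: (-5, 5) → (-15/2, 5); (-1, -4) → (1, -4); (3, 3) → (3/2, 3); (1, -4) → (3, -4)
T2 scale by (3/2, 1): (-15/2, 5) → (-45/4, 5); (1, -4) → (3/2, -4); (3/2, 3) → (9/4, 3); (3, -4) → (9/2, -4)
T3 scale by (2, -3): (-45/4, 5) → (-45/2, -15); (3/2, -4) → (3, 12); (9/4, 3) → (9/2, -9); (9/2, -4) → (9, 12)
T4 rotate counter-clockwise with cos θ = 4/5, sin θ = 3/5: (-45/2, -15) → (-9, -51/2); (3, 12) → (-24/5, 57/5); (9/2, -9) → (9, -9/2); (9, 12) → (0, 15)
T5 shear: y ← y − 1·x: (-9, -51/2) → (-9, -33/2); (-24/5, 57/5) → (-24/5, 81/5); (9, -9/2) → (9, -27/2); (0, 15) → (0, 15)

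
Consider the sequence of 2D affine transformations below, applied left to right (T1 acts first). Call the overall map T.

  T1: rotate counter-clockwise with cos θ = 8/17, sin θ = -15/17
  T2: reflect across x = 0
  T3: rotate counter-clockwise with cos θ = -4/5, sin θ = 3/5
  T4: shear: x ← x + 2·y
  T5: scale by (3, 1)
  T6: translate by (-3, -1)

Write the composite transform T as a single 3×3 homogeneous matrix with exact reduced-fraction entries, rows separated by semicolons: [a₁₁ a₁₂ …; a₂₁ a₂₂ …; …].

T = [447/85 -354/85 -3; 36/85 -77/85 -1; 0 0 1]

T1 = [8/17 15/17 0; -15/17 8/17 0; 0 0 1]
T2·T1 = [-8/17 -15/17 0; -15/17 8/17 0; 0 0 1]
T3·…·T1 = [77/85 36/85 0; 36/85 -77/85 0; 0 0 1]
T4·…·T1 = [149/85 -118/85 0; 36/85 -77/85 0; 0 0 1]
T5·…·T1 = [447/85 -354/85 0; 36/85 -77/85 0; 0 0 1]
T6·…·T1 = [447/85 -354/85 -3; 36/85 -77/85 -1; 0 0 1]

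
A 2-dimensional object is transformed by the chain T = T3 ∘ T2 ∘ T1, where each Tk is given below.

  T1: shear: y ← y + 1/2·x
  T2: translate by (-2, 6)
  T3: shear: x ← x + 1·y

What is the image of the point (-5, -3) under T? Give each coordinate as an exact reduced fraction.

T1 shear: y ← y + 1/2·x: (-5, -3) → (-5, -11/2)
T2 translate by (-2, 6): (-5, -11/2) → (-7, 1/2)
T3 shear: x ← x + 1·y: (-7, 1/2) → (-13/2, 1/2)

T(p) = (-13/2, 1/2)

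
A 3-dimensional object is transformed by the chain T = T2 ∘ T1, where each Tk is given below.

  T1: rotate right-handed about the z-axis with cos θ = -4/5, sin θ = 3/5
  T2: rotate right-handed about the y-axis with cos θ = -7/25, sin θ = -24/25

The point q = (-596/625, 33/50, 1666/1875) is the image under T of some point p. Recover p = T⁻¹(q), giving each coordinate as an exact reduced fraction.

T1 = [-4/5 -3/5 0 0; 3/5 -4/5 0 0; 0 0 1 0; 0 0 0 1]
T2·T1 = [28/125 21/125 -24/25 0; 3/5 -4/5 0 0; -96/125 -72/125 -7/25 0; 0 0 0 1]
det M = 1; M⁻¹ = [28/125 3/5 -96/125 0; 21/125 -4/5 -72/125 0; -24/25 0 -7/25 0; 0 0 0 1]
M⁻¹ · (-596/625, 33/50, 1666/1875)ᵀ = (-1/2, -6/5, 2/3)ᵀ

p = (-1/2, -6/5, 2/3)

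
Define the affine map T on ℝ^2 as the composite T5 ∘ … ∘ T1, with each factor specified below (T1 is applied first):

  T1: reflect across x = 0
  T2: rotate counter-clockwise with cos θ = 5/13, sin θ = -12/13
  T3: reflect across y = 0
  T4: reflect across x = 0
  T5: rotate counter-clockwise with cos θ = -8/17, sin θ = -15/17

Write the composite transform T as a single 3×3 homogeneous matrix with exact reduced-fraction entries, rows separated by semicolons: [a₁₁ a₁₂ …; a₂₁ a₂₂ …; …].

T = [-220/221 21/221 0; 21/221 220/221 0; 0 0 1]

T1 = [-1 0 0; 0 1 0; 0 0 1]
T2·T1 = [-5/13 12/13 0; 12/13 5/13 0; 0 0 1]
T3·…·T1 = [-5/13 12/13 0; -12/13 -5/13 0; 0 0 1]
T4·…·T1 = [5/13 -12/13 0; -12/13 -5/13 0; 0 0 1]
T5·…·T1 = [-220/221 21/221 0; 21/221 220/221 0; 0 0 1]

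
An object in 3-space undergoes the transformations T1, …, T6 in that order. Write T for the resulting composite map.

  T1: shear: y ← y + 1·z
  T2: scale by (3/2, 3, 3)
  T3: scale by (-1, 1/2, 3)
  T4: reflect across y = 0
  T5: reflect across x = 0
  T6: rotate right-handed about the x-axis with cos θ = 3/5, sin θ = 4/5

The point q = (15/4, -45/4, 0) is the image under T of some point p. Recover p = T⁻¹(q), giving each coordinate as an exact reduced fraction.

p = (5/2, 7/2, 1)

T1 = [1 0 0 0; 0 1 1 0; 0 0 1 0; 0 0 0 1]
T2·T1 = [3/2 0 0 0; 0 3 3 0; 0 0 3 0; 0 0 0 1]
T3·…·T1 = [-3/2 0 0 0; 0 3/2 3/2 0; 0 0 9 0; 0 0 0 1]
T4·…·T1 = [-3/2 0 0 0; 0 -3/2 -3/2 0; 0 0 9 0; 0 0 0 1]
T5·…·T1 = [3/2 0 0 0; 0 -3/2 -3/2 0; 0 0 9 0; 0 0 0 1]
T6·…·T1 = [3/2 0 0 0; 0 -9/10 -81/10 0; 0 -6/5 21/5 0; 0 0 0 1]
det M = -81/4; M⁻¹ = [2/3 0 0 0; 0 -14/45 -3/5 0; 0 -4/45 1/15 0; 0 0 0 1]
M⁻¹ · (15/4, -45/4, 0)ᵀ = (5/2, 7/2, 1)ᵀ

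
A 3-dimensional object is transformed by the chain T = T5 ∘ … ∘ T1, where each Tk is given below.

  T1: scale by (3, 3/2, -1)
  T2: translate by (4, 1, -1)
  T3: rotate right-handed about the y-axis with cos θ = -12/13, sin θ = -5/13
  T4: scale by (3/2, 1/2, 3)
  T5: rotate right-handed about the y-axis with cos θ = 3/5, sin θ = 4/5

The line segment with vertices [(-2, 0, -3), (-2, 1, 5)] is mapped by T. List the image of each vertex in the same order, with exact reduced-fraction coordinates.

image vertices: (-69/13, 1/2, -6), (987/65, 5/4, 18/5)

T1 scale by (3, 3/2, -1): (-2, 0, -3) → (-6, 0, 3); (-2, 1, 5) → (-6, 3/2, -5)
T2 translate by (4, 1, -1): (-6, 0, 3) → (-2, 1, 2); (-6, 3/2, -5) → (-2, 5/2, -6)
T3 rotate right-handed about the y-axis with cos θ = -12/13, sin θ = -5/13: (-2, 1, 2) → (14/13, 1, -34/13); (-2, 5/2, -6) → (54/13, 5/2, 62/13)
T4 scale by (3/2, 1/2, 3): (14/13, 1, -34/13) → (21/13, 1/2, -102/13); (54/13, 5/2, 62/13) → (81/13, 5/4, 186/13)
T5 rotate right-handed about the y-axis with cos θ = 3/5, sin θ = 4/5: (21/13, 1/2, -102/13) → (-69/13, 1/2, -6); (81/13, 5/4, 186/13) → (987/65, 5/4, 18/5)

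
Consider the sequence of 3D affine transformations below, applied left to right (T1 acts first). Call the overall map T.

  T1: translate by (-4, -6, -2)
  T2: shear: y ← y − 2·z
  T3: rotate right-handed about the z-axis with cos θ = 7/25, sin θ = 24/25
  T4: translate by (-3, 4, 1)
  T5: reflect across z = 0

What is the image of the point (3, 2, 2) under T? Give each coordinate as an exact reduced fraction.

T1 translate by (-4, -6, -2): (3, 2, 2) → (-1, -4, 0)
T2 shear: y ← y − 2·z: (-1, -4, 0) → (-1, -4, 0)
T3 rotate right-handed about the z-axis with cos θ = 7/25, sin θ = 24/25: (-1, -4, 0) → (89/25, -52/25, 0)
T4 translate by (-3, 4, 1): (89/25, -52/25, 0) → (14/25, 48/25, 1)
T5 reflect across z = 0: (14/25, 48/25, 1) → (14/25, 48/25, -1)

T(p) = (14/25, 48/25, -1)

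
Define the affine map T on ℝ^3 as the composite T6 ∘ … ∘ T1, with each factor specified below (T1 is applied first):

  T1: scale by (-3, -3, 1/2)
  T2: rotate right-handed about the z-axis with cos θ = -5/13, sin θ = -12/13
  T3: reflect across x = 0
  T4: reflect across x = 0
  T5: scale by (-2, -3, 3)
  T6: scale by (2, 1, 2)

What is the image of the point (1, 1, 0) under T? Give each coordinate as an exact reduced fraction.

T1 scale by (-3, -3, 1/2): (1, 1, 0) → (-3, -3, 0)
T2 rotate right-handed about the z-axis with cos θ = -5/13, sin θ = -12/13: (-3, -3, 0) → (-21/13, 51/13, 0)
T3 reflect across x = 0: (-21/13, 51/13, 0) → (21/13, 51/13, 0)
T4 reflect across x = 0: (21/13, 51/13, 0) → (-21/13, 51/13, 0)
T5 scale by (-2, -3, 3): (-21/13, 51/13, 0) → (42/13, -153/13, 0)
T6 scale by (2, 1, 2): (42/13, -153/13, 0) → (84/13, -153/13, 0)

T(p) = (84/13, -153/13, 0)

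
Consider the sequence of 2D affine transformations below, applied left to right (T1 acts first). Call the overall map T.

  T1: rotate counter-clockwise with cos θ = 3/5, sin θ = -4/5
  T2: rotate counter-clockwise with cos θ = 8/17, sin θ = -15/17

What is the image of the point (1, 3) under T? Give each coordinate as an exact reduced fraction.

T(p) = (39/17, -37/17)

T1 rotate counter-clockwise with cos θ = 3/5, sin θ = -4/5: (1, 3) → (3, 1)
T2 rotate counter-clockwise with cos θ = 8/17, sin θ = -15/17: (3, 1) → (39/17, -37/17)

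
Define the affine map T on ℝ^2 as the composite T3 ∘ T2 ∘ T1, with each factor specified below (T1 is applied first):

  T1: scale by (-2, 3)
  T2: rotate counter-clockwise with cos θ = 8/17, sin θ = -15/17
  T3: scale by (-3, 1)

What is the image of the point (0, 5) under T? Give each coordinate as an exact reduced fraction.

T(p) = (-675/17, 120/17)

T1 scale by (-2, 3): (0, 5) → (0, 15)
T2 rotate counter-clockwise with cos θ = 8/17, sin θ = -15/17: (0, 15) → (225/17, 120/17)
T3 scale by (-3, 1): (225/17, 120/17) → (-675/17, 120/17)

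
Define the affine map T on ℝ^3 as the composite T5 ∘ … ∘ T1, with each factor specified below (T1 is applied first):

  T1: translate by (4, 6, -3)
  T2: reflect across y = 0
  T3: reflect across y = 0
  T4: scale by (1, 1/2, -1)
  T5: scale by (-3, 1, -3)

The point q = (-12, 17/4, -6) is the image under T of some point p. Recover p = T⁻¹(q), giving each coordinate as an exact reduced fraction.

p = (0, 5/2, 1)

T1 = [1 0 0 4; 0 1 0 6; 0 0 1 -3; 0 0 0 1]
T2·T1 = [1 0 0 4; 0 -1 0 -6; 0 0 1 -3; 0 0 0 1]
T3·…·T1 = [1 0 0 4; 0 1 0 6; 0 0 1 -3; 0 0 0 1]
T4·…·T1 = [1 0 0 4; 0 1/2 0 3; 0 0 -1 3; 0 0 0 1]
T5·…·T1 = [-3 0 0 -12; 0 1/2 0 3; 0 0 3 -9; 0 0 0 1]
det M = -9/2; M⁻¹ = [-1/3 0 0 -4; 0 2 0 -6; 0 0 1/3 3; 0 0 0 1]
M⁻¹ · (-12, 17/4, -6)ᵀ = (0, 5/2, 1)ᵀ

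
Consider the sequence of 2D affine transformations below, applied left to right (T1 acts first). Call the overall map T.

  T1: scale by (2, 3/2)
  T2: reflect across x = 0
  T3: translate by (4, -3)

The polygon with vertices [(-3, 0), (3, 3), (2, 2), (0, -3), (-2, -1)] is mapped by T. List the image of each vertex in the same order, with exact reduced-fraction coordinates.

T1 scale by (2, 3/2): (-3, 0) → (-6, 0); (3, 3) → (6, 9/2); (2, 2) → (4, 3); (0, -3) → (0, -9/2); (-2, -1) → (-4, -3/2)
T2 reflect across x = 0: (-6, 0) → (6, 0); (6, 9/2) → (-6, 9/2); (4, 3) → (-4, 3); (0, -9/2) → (0, -9/2); (-4, -3/2) → (4, -3/2)
T3 translate by (4, -3): (6, 0) → (10, -3); (-6, 9/2) → (-2, 3/2); (-4, 3) → (0, 0); (0, -9/2) → (4, -15/2); (4, -3/2) → (8, -9/2)

image vertices: (10, -3), (-2, 3/2), (0, 0), (4, -15/2), (8, -9/2)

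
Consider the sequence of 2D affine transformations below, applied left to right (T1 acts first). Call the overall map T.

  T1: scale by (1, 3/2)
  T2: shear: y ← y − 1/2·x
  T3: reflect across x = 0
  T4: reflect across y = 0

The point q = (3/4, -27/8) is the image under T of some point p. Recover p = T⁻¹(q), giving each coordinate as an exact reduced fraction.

T1 = [1 0 0; 0 3/2 0; 0 0 1]
T2·T1 = [1 0 0; -1/2 3/2 0; 0 0 1]
T3·…·T1 = [-1 0 0; -1/2 3/2 0; 0 0 1]
T4·…·T1 = [-1 0 0; 1/2 -3/2 0; 0 0 1]
det M = 3/2; M⁻¹ = [-1 0 0; -1/3 -2/3 0; 0 0 1]
M⁻¹ · (3/4, -27/8)ᵀ = (-3/4, 2)ᵀ

p = (-3/4, 2)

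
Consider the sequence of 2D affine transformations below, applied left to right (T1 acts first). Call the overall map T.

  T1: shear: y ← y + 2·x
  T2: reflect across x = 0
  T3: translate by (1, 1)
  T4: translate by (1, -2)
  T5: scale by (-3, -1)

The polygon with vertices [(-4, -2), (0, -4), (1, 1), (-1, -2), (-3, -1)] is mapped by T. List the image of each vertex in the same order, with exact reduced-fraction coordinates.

image vertices: (-18, 11), (-6, 5), (-3, -2), (-9, 5), (-15, 8)

T1 shear: y ← y + 2·x: (-4, -2) → (-4, -10); (0, -4) → (0, -4); (1, 1) → (1, 3); (-1, -2) → (-1, -4); (-3, -1) → (-3, -7)
T2 reflect across x = 0: (-4, -10) → (4, -10); (0, -4) → (0, -4); (1, 3) → (-1, 3); (-1, -4) → (1, -4); (-3, -7) → (3, -7)
T3 translate by (1, 1): (4, -10) → (5, -9); (0, -4) → (1, -3); (-1, 3) → (0, 4); (1, -4) → (2, -3); (3, -7) → (4, -6)
T4 translate by (1, -2): (5, -9) → (6, -11); (1, -3) → (2, -5); (0, 4) → (1, 2); (2, -3) → (3, -5); (4, -6) → (5, -8)
T5 scale by (-3, -1): (6, -11) → (-18, 11); (2, -5) → (-6, 5); (1, 2) → (-3, -2); (3, -5) → (-9, 5); (5, -8) → (-15, 8)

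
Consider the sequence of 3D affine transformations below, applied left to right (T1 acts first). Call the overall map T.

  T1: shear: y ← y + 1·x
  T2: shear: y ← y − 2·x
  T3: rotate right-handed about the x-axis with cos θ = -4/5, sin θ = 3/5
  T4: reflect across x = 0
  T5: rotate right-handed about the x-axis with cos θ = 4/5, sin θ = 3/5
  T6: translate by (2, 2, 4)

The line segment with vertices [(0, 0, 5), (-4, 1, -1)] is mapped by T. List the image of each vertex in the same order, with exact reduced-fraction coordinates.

image vertices: (2, 2, -1), (6, -3, 5)

T1 shear: y ← y + 1·x: (0, 0, 5) → (0, 0, 5); (-4, 1, -1) → (-4, -3, -1)
T2 shear: y ← y − 2·x: (0, 0, 5) → (0, 0, 5); (-4, -3, -1) → (-4, 5, -1)
T3 rotate right-handed about the x-axis with cos θ = -4/5, sin θ = 3/5: (0, 0, 5) → (0, -3, -4); (-4, 5, -1) → (-4, -17/5, 19/5)
T4 reflect across x = 0: (0, -3, -4) → (0, -3, -4); (-4, -17/5, 19/5) → (4, -17/5, 19/5)
T5 rotate right-handed about the x-axis with cos θ = 4/5, sin θ = 3/5: (0, -3, -4) → (0, 0, -5); (4, -17/5, 19/5) → (4, -5, 1)
T6 translate by (2, 2, 4): (0, 0, -5) → (2, 2, -1); (4, -5, 1) → (6, -3, 5)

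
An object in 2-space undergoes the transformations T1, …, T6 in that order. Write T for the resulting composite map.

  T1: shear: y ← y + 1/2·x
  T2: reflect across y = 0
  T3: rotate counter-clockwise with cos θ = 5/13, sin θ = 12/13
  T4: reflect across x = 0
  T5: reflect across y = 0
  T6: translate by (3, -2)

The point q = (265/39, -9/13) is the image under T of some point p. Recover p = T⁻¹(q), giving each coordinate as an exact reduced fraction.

p = (-8/3, -5/3)

T1 = [1 0 0; 1/2 1 0; 0 0 1]
T2·T1 = [1 0 0; -1/2 -1 0; 0 0 1]
T3·…·T1 = [11/13 12/13 0; 19/26 -5/13 0; 0 0 1]
T4·…·T1 = [-11/13 -12/13 0; 19/26 -5/13 0; 0 0 1]
T5·…·T1 = [-11/13 -12/13 0; -19/26 5/13 0; 0 0 1]
T6·…·T1 = [-11/13 -12/13 3; -19/26 5/13 -2; 0 0 1]
det M = -1; M⁻¹ = [-5/13 -12/13 -9/13; -19/26 11/13 101/26; 0 0 1]
M⁻¹ · (265/39, -9/13)ᵀ = (-8/3, -5/3)ᵀ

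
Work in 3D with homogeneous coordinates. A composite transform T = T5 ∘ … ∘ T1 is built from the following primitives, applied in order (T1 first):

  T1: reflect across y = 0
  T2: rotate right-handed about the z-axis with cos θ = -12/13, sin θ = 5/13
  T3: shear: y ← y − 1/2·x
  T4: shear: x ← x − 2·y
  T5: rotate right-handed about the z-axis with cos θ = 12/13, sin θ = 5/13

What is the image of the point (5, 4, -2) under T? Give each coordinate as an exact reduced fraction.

T1 reflect across y = 0: (5, 4, -2) → (5, -4, -2)
T2 rotate right-handed about the z-axis with cos θ = -12/13, sin θ = 5/13: (5, -4, -2) → (-40/13, 73/13, -2)
T3 shear: y ← y − 1/2·x: (-40/13, 73/13, -2) → (-40/13, 93/13, -2)
T4 shear: x ← x − 2·y: (-40/13, 93/13, -2) → (-226/13, 93/13, -2)
T5 rotate right-handed about the z-axis with cos θ = 12/13, sin θ = 5/13: (-226/13, 93/13, -2) → (-3177/169, -14/169, -2)

T(p) = (-3177/169, -14/169, -2)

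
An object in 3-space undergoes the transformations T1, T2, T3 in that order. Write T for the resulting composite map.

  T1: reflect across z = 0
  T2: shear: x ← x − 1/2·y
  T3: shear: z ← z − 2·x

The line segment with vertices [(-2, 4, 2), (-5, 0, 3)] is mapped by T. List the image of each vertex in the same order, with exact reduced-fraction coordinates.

T1 reflect across z = 0: (-2, 4, 2) → (-2, 4, -2); (-5, 0, 3) → (-5, 0, -3)
T2 shear: x ← x − 1/2·y: (-2, 4, -2) → (-4, 4, -2); (-5, 0, -3) → (-5, 0, -3)
T3 shear: z ← z − 2·x: (-4, 4, -2) → (-4, 4, 6); (-5, 0, -3) → (-5, 0, 7)

image vertices: (-4, 4, 6), (-5, 0, 7)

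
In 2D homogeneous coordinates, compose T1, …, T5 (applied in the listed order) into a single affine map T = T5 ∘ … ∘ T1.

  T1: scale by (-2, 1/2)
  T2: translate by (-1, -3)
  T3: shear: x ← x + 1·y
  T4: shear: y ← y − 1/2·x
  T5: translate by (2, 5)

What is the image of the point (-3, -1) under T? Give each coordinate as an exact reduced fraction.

T1 scale by (-2, 1/2): (-3, -1) → (6, -1/2)
T2 translate by (-1, -3): (6, -1/2) → (5, -7/2)
T3 shear: x ← x + 1·y: (5, -7/2) → (3/2, -7/2)
T4 shear: y ← y − 1/2·x: (3/2, -7/2) → (3/2, -17/4)
T5 translate by (2, 5): (3/2, -17/4) → (7/2, 3/4)

T(p) = (7/2, 3/4)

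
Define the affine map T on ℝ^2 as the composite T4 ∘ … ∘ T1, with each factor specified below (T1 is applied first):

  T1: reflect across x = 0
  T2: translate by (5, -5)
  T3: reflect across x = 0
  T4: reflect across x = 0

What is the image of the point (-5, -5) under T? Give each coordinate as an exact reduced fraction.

T1 reflect across x = 0: (-5, -5) → (5, -5)
T2 translate by (5, -5): (5, -5) → (10, -10)
T3 reflect across x = 0: (10, -10) → (-10, -10)
T4 reflect across x = 0: (-10, -10) → (10, -10)

T(p) = (10, -10)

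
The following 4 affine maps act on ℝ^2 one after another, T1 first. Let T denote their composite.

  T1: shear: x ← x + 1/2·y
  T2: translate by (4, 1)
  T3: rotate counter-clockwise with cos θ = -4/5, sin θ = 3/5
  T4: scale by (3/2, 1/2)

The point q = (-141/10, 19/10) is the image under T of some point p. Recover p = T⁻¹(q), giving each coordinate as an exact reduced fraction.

p = (5, 8/5)

T1 = [1 1/2 0; 0 1 0; 0 0 1]
T2·T1 = [1 1/2 4; 0 1 1; 0 0 1]
T3·…·T1 = [-4/5 -1 -19/5; 3/5 -1/2 8/5; 0 0 1]
T4·…·T1 = [-6/5 -3/2 -57/10; 3/10 -1/4 4/5; 0 0 1]
det M = 3/4; M⁻¹ = [-1/3 2 -7/2; -2/5 -8/5 -1; 0 0 1]
M⁻¹ · (-141/10, 19/10)ᵀ = (5, 8/5)ᵀ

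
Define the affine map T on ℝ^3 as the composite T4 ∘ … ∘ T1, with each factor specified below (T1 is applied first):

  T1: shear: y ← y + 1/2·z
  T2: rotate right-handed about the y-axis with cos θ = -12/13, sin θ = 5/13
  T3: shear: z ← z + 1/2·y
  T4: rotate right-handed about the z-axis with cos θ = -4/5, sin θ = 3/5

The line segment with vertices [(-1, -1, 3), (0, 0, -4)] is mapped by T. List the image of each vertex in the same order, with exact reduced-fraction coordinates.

image vertices: (-51/26, 11/13, -111/52), (158/65, 44/65, 35/13)

T1 shear: y ← y + 1/2·z: (-1, -1, 3) → (-1, 1/2, 3); (0, 0, -4) → (0, -2, -4)
T2 rotate right-handed about the y-axis with cos θ = -12/13, sin θ = 5/13: (-1, 1/2, 3) → (27/13, 1/2, -31/13); (0, -2, -4) → (-20/13, -2, 48/13)
T3 shear: z ← z + 1/2·y: (27/13, 1/2, -31/13) → (27/13, 1/2, -111/52); (-20/13, -2, 48/13) → (-20/13, -2, 35/13)
T4 rotate right-handed about the z-axis with cos θ = -4/5, sin θ = 3/5: (27/13, 1/2, -111/52) → (-51/26, 11/13, -111/52); (-20/13, -2, 35/13) → (158/65, 44/65, 35/13)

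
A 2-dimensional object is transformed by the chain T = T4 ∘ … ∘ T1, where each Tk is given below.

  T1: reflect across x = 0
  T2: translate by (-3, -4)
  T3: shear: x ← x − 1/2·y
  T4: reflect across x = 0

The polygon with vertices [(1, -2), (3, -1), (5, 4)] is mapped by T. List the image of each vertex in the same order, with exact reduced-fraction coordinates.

image vertices: (1, -6), (7/2, -5), (8, 0)

T1 reflect across x = 0: (1, -2) → (-1, -2); (3, -1) → (-3, -1); (5, 4) → (-5, 4)
T2 translate by (-3, -4): (-1, -2) → (-4, -6); (-3, -1) → (-6, -5); (-5, 4) → (-8, 0)
T3 shear: x ← x − 1/2·y: (-4, -6) → (-1, -6); (-6, -5) → (-7/2, -5); (-8, 0) → (-8, 0)
T4 reflect across x = 0: (-1, -6) → (1, -6); (-7/2, -5) → (7/2, -5); (-8, 0) → (8, 0)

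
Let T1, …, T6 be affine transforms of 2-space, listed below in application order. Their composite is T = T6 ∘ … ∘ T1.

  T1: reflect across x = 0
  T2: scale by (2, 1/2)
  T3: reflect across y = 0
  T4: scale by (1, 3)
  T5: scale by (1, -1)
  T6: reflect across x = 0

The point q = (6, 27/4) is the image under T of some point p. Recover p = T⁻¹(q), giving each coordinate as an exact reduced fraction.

T1 = [-1 0 0; 0 1 0; 0 0 1]
T2·T1 = [-2 0 0; 0 1/2 0; 0 0 1]
T3·…·T1 = [-2 0 0; 0 -1/2 0; 0 0 1]
T4·…·T1 = [-2 0 0; 0 -3/2 0; 0 0 1]
T5·…·T1 = [-2 0 0; 0 3/2 0; 0 0 1]
T6·…·T1 = [2 0 0; 0 3/2 0; 0 0 1]
det M = 3; M⁻¹ = [1/2 0 0; 0 2/3 0; 0 0 1]
M⁻¹ · (6, 27/4)ᵀ = (3, 9/2)ᵀ

p = (3, 9/2)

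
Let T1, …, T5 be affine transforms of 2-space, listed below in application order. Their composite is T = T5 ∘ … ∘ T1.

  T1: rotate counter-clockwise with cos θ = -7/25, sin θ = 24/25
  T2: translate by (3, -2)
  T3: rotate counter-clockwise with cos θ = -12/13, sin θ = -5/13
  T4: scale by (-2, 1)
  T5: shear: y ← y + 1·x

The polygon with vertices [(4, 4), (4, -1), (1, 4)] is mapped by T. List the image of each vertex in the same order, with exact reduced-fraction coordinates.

T1 rotate counter-clockwise with cos θ = -7/25, sin θ = 24/25: (4, 4) → (-124/25, 68/25); (4, -1) → (-4/25, 103/25); (1, 4) → (-103/25, -4/25)
T2 translate by (3, -2): (-124/25, 68/25) → (-49/25, 18/25); (-4/25, 103/25) → (71/25, 53/25); (-103/25, -4/25) → (-28/25, -54/25)
T3 rotate counter-clockwise with cos θ = -12/13, sin θ = -5/13: (-49/25, 18/25) → (678/325, 29/325); (71/25, 53/25) → (-587/325, -991/325); (-28/25, -54/25) → (66/325, 788/325)
T4 scale by (-2, 1): (678/325, 29/325) → (-1356/325, 29/325); (-587/325, -991/325) → (1174/325, -991/325); (66/325, 788/325) → (-132/325, 788/325)
T5 shear: y ← y + 1·x: (-1356/325, 29/325) → (-1356/325, -1327/325); (1174/325, -991/325) → (1174/325, 183/325); (-132/325, 788/325) → (-132/325, 656/325)

image vertices: (-1356/325, -1327/325), (1174/325, 183/325), (-132/325, 656/325)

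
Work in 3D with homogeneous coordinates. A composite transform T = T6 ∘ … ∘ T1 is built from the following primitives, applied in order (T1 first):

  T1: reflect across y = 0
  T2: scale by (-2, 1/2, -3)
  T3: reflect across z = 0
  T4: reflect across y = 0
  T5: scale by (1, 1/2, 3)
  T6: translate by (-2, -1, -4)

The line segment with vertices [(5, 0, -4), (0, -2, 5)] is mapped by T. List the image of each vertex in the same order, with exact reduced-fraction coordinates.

image vertices: (-12, -1, -40), (-2, -3/2, 41)

T1 reflect across y = 0: (5, 0, -4) → (5, 0, -4); (0, -2, 5) → (0, 2, 5)
T2 scale by (-2, 1/2, -3): (5, 0, -4) → (-10, 0, 12); (0, 2, 5) → (0, 1, -15)
T3 reflect across z = 0: (-10, 0, 12) → (-10, 0, -12); (0, 1, -15) → (0, 1, 15)
T4 reflect across y = 0: (-10, 0, -12) → (-10, 0, -12); (0, 1, 15) → (0, -1, 15)
T5 scale by (1, 1/2, 3): (-10, 0, -12) → (-10, 0, -36); (0, -1, 15) → (0, -1/2, 45)
T6 translate by (-2, -1, -4): (-10, 0, -36) → (-12, -1, -40); (0, -1/2, 45) → (-2, -3/2, 41)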